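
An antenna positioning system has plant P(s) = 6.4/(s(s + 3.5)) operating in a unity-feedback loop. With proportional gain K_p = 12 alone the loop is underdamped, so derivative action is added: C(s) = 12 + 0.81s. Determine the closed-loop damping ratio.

Forward path: (12 + 0.81s)·6.4/(s(s+3.5)). The closed-loop characteristic equation is s² + (3.5 + 6.4·0.81)s + 6.4·12 = 0.
That is s² + 8.684s + 76.8 = 0, so ω_n = 8.764 rad/s and ζ = 8.684/(2·8.764) = 0.4955.

ζ = 0.495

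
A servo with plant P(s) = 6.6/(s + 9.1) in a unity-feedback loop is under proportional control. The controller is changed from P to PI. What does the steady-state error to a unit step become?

0

Adding integral action puts a pole at s = 0 in the forward path, raising the system type to 1; a type-1 loop has zero steady-state error to a step.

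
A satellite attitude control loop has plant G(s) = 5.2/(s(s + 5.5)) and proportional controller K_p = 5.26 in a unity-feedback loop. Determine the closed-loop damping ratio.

The closed-loop denominator is s(s+5.5) + 5.26·5.2 = s² + 5.5s + 27.35.
So ω_n² = 27.35 ⇒ ω_n = 5.23 rad/s, and ζ = 5.5/(2ω_n) = 0.526.

ζ = 0.526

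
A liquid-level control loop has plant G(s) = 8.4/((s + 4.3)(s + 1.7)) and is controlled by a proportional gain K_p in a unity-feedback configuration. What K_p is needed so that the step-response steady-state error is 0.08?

The loop is type 0, so e_ss(step) = 1/(1 + K_pos) with K_pos = K_p·G(0).
G(0) = 1.149. Require 1/(1 + K_p·1.149) = 0.08, so 1 + 1.149·K_p = 12.5.
K_p = (12.5 − 1)/1.149 = 10.

K_p = 10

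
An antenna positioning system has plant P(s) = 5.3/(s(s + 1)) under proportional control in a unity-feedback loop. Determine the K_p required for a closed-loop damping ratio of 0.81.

Closed-loop characteristic equation: s² + 1s + K_p·5.3 = 0.
So ω_n = √(5.3K_p) and 2ζω_n = 1, giving ζ = 1/(2√(5.3K_p)).
Setting ζ = 0.81: √(5.3K_p) = 1/(2·0.81) = 0.6173, so K_p = 0.381/5.3 = 0.0719.

K_p = 0.0719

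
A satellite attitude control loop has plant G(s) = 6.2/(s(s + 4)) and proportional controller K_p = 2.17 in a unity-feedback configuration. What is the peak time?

T_p = 1.02 s

The closed-loop denominator s² + 4s + 13.45 gives ω_n = √13.45 = 3.668 and ζ = 4/(2ω_n) = 0.5453.
Damped frequency ω_d = ω_n√(1−ζ²) = 3.075 rad/s, so peak time T_p = π/ω_d = 1.02 s.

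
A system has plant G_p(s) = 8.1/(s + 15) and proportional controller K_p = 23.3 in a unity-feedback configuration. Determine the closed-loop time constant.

Closed-loop transfer function: T(s) = K_p·G_p(s)/(1 + K_p·G_p(s)) = 188.7/(s + 15 + 188.7) = 188.7/(s + 203.7).
Time constant τ = 1/203.7 = 0.00491 s.

τ = 0.00491 s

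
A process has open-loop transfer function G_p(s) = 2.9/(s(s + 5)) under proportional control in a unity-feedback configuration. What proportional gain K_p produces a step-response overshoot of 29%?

K_p = 16

From %OS = 100·exp(−πζ/√(1−ζ²)) = 29%, ζ = −ln(0.29)/√(π²+ln²(0.29)) = 0.3666.
Characteristic equation s² + 5s + 2.9K_p = 0 gives ζ = 5/(2√(2.9K_p)).
Setting ζ = 0.3666: √(2.9K_p) = 5/(2·0.3666) = 6.82, so K_p = 46.51/2.9 = 16.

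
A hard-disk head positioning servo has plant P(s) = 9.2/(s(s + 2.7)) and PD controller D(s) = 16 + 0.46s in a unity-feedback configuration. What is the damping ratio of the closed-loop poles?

Forward path: (16 + 0.46s)·9.2/(s(s+2.7)). The closed-loop characteristic equation is s² + (2.7 + 9.2·0.46)s + 9.2·16 = 0.
That is s² + 6.932s + 147.2 = 0, so ω_n = 12.13 rad/s and ζ = 6.932/(2·12.13) = 0.2857.

ζ = 0.286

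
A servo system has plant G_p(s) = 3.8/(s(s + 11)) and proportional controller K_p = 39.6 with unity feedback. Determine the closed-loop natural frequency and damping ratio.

ω_n = 12.3 rad/s, ζ = 0.448

The closed-loop denominator is s(s+11) + 39.6·3.8 = s² + 11s + 150.5.
So ω_n² = 150.5 ⇒ ω_n = 12.27 rad/s, and ζ = 11/(2ω_n) = 0.448.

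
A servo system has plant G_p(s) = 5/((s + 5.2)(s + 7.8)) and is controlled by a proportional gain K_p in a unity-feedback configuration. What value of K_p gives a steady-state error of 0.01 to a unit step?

K_p = 803

Steady-state error for a unit step on this type-0 loop is 1/(1 + K_p·G_p(0)).
G_p(0) = 0.1233. Require 1/(1 + K_p·0.1233) = 0.01, so 1 + 0.1233·K_p = 100.
K_p = (100 − 1)/0.1233 = 803.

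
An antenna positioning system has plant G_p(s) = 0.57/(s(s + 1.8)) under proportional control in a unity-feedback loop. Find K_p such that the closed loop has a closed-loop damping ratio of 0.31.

K_p = 14.8

Closed-loop characteristic equation: s² + 1.8s + K_p·0.57 = 0.
So ω_n = √(0.57K_p) and 2ζω_n = 1.8, giving ζ = 1.8/(2√(0.57K_p)).
Setting ζ = 0.31: √(0.57K_p) = 1.8/(2·0.31) = 2.903, so K_p = 8.429/0.57 = 14.8.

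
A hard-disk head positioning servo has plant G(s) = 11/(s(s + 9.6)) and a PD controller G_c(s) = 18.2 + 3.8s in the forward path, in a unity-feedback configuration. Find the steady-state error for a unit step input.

The open loop G_c(s)G(s) has a pole at the origin (type 1), so the static position error constant is infinite and e_ss = 1/(1+∞) = 0.

0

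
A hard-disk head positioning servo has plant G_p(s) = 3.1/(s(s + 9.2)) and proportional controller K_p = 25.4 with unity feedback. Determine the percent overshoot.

Closed-loop characteristic equation: s² + 9.2s + 78.74 = 0, so ω_n = 8.874 rad/s and ζ = 9.2/(2·8.874) = 0.5184.
%OS = 100·exp(−πζ/√(1−ζ²)) = 100·exp(−π·0.5184/√0.7313) = 14.9%.

14.9%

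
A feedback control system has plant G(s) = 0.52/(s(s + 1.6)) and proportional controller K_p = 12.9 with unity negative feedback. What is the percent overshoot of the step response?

36%

The closed-loop denominator s² + 1.6s + 6.708 gives ω_n = √6.708 = 2.59 and ζ = 1.6/(2ω_n) = 0.3089.
%OS = 100·exp(−πζ/√(1−ζ²)) = 100·exp(−π·0.3089/√0.9046) = 36%.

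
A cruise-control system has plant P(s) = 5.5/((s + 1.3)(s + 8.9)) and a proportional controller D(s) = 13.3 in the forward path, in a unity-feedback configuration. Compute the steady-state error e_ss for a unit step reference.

0.137

The loop is type 0. Static position error constant K_pos = D(0)·P(0) = 13.3·0.4754 = 6.322.
Steady-state error to a unit step: e_ss = 1/(1+K_pos) = 1/7.322 = 0.137.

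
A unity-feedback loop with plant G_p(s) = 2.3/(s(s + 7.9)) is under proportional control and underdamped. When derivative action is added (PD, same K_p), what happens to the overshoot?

decrease

The derivative term adds K·K_d to the s-coefficient of the characteristic equation, raising 2ζω_n while ω_n is unchanged; ζ increases, so overshoot decreases.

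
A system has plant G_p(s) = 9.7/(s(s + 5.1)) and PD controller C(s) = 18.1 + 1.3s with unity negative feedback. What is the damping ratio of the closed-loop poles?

Forward path: (18.1 + 1.3s)·9.7/(s(s+5.1)). The closed-loop characteristic equation is s² + (5.1 + 9.7·1.3)s + 9.7·18.1 = 0.
That is s² + 17.71s + 175.6 = 0, so ω_n = 13.25 rad/s and ζ = 17.71/(2·13.25) = 0.6683.

ζ = 0.668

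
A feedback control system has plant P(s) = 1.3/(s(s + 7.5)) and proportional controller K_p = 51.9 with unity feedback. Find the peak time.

T_p = 0.43 s

From 1 + K_pP(s) = 0: s² + 7.5s + 67.47 = 0 ⇒ ω_n = 8.214, ζ = 0.4565.
Damped frequency ω_d = ω_n√(1−ζ²) = 7.308 rad/s, so peak time T_p = π/ω_d = 0.43 s.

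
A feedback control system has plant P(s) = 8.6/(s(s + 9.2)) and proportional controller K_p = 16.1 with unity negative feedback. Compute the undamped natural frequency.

ω_n = 11.8 rad/s

The closed-loop denominator is s(s+9.2) + 16.1·8.6 = s² + 9.2s + 138.5.
Matching s² + 2ζω_n s + ω_n²: ω_n = √138.5 = 11.77 rad/s and 2ζω_n = 9.2, so ζ = 9.2/(2·11.77) = 0.391.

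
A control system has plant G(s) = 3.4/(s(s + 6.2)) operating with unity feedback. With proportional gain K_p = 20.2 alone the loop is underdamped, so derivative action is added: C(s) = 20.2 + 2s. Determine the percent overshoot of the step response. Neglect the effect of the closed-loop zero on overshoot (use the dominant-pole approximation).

1.88%

Forward path: (20.2 + 2s)·3.4/(s(s+6.2)). The closed-loop characteristic equation is s² + (6.2 + 3.4·2)s + 3.4·20.2 = 0.
That is s² + 13s + 68.68 = 0, so ω_n = 8.287 rad/s and ζ = 13/(2·8.287) = 0.7843.
%OS = 100·exp(−πζ/√(1−ζ²)) = 1.88%.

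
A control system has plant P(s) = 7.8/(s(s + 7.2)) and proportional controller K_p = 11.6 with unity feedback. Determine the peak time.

T_p = 0.357 s

From 1 + K_pP(s) = 0: s² + 7.2s + 90.48 = 0 ⇒ ω_n = 9.512, ζ = 0.3785.
Damped frequency ω_d = ω_n√(1−ζ²) = 8.805 rad/s, so peak time T_p = π/ω_d = 0.357 s.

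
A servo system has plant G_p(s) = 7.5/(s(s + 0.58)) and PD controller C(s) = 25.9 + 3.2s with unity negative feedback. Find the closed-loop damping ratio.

ζ = 0.882

Forward path: (25.9 + 3.2s)·7.5/(s(s+0.58)). The closed-loop characteristic equation is s² + (0.58 + 7.5·3.2)s + 7.5·25.9 = 0.
That is s² + 24.58s + 194.2 = 0, so ω_n = 13.94 rad/s and ζ = 24.58/(2·13.94) = 0.8818.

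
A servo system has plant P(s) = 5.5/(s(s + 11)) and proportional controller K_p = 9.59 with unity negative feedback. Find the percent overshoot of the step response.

2.62%

The closed-loop denominator s² + 11s + 52.74 gives ω_n = √52.74 = 7.263 and ζ = 11/(2ω_n) = 0.7573.
%OS = 100·exp(−πζ/√(1−ζ²)) = 100·exp(−π·0.7573/√0.4265) = 2.62%.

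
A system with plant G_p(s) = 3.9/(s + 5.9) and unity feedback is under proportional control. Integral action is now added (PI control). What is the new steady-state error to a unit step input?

0

Adding integral action puts a pole at s = 0 in the forward path, raising the system type to 1; a type-1 loop has zero steady-state error to a step.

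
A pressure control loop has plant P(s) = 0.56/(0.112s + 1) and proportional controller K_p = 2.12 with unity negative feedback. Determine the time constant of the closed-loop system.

τ = 0.0512 s

Closed loop: T(s) = K_p·P/(1+K_p·P) = 1.187/(0.112s + 1 + 1.187), with pole at s = −(1 + 1.187)/0.112 = −19.53.
Closed-loop time constant τ = 1/19.53 = 0.0512 s.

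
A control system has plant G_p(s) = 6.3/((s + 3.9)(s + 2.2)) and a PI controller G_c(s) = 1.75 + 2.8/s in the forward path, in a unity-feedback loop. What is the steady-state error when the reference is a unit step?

The open loop G_c(s)G_p(s) has a pole at the origin (type 1), so the static position error constant is infinite and e_ss = 1/(1+∞) = 0.

0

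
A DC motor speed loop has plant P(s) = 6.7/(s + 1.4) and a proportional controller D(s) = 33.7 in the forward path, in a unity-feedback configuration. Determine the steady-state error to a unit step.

The loop is type 0. Static position error constant K_pos = D(0)·P(0) = 33.7·4.786 = 161.3.
Steady-state error to a unit step: e_ss = 1/(1+K_pos) = 1/162.3 = 0.00616.

0.00616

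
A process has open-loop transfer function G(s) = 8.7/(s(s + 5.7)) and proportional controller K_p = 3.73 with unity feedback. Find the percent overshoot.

16.3%

Closed-loop characteristic equation: s² + 5.7s + 32.45 = 0, so ω_n = 5.697 rad/s and ζ = 5.7/(2·5.697) = 0.5003.
%OS = 100·exp(−πζ/√(1−ζ²)) = 100·exp(−π·0.5003/√0.7497) = 16.3%.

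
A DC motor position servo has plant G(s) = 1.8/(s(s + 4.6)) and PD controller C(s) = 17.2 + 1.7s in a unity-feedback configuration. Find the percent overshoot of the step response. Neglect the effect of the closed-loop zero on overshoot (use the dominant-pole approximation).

5.07%

Forward path: (17.2 + 1.7s)·1.8/(s(s+4.6)). The closed-loop characteristic equation is s² + (4.6 + 1.8·1.7)s + 1.8·17.2 = 0.
That is s² + 7.66s + 30.96 = 0, so ω_n = 5.564 rad/s and ζ = 7.66/(2·5.564) = 0.6883.
%OS = 100·exp(−πζ/√(1−ζ²)) = 5.07%.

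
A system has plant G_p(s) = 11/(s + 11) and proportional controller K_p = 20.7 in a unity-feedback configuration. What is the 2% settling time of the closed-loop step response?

Closed-loop transfer function: T(s) = K_p·G_p(s)/(1 + K_p·G_p(s)) = 227.7/(s + 11 + 227.7) = 227.7/(s + 238.7).
Time constant τ = 1/238.7 = 0.004189 s, so the 2% settling time is about 4τ = 0.0168 s.

T_s ≈ 0.0168 s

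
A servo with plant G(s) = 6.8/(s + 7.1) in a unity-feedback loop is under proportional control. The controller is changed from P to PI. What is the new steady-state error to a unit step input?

Adding integral action puts a pole at s = 0 in the forward path, raising the system type to 1; a type-1 loop has zero steady-state error to a step.

0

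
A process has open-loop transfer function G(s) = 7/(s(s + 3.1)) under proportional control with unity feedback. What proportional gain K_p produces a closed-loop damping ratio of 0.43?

K_p = 1.86

Closed-loop characteristic equation: s² + 3.1s + K_p·7 = 0.
So ω_n = √(7K_p) and 2ζω_n = 3.1, giving ζ = 3.1/(2√(7K_p)).
Setting ζ = 0.43: √(7K_p) = 3.1/(2·0.43) = 3.605, so K_p = 12.99/7 = 1.86.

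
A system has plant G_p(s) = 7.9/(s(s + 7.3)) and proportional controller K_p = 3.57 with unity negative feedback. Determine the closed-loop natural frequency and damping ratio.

1 + K_p·G_p(s) = 0 gives s² + 7.3s + 28.2 = 0.
So ω_n² = 28.2 ⇒ ω_n = 5.311 rad/s, and ζ = 7.3/(2ω_n) = 0.687.

ω_n = 5.31 rad/s, ζ = 0.687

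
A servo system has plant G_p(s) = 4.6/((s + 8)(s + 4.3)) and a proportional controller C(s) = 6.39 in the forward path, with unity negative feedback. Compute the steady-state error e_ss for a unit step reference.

The loop is type 0. Static position error constant K_pos = C(0)·G_p(0) = 6.39·0.1337 = 0.8545.
Steady-state error to a unit step: e_ss = 1/(1+K_pos) = 1/1.854 = 0.539.

0.539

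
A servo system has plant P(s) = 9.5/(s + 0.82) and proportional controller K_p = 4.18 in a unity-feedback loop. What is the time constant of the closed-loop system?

τ = 0.0247 s

Closed-loop transfer function: T(s) = K_p·P(s)/(1 + K_p·P(s)) = 39.71/(s + 0.82 + 39.71) = 39.71/(s + 40.53).
Time constant τ = 1/40.53 = 0.0247 s.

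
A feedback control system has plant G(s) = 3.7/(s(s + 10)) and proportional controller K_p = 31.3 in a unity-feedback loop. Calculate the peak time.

Closed-loop characteristic equation: s² + 10s + 115.8 = 0, so ω_n = 10.76 rad/s and ζ = 10/(2·10.76) = 0.4646.
Damped frequency ω_d = ω_n√(1−ζ²) = 9.529 rad/s, so peak time T_p = π/ω_d = 0.33 s.

T_p = 0.33 s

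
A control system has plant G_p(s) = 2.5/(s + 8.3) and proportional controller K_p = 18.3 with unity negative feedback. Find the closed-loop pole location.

s = -54.05

Closed-loop transfer function: T(s) = K_p·G_p(s)/(1 + K_p·G_p(s)) = 45.75/(s + 8.3 + 45.75) = 45.75/(s + 54.05).
The closed-loop pole is at s = −54.05.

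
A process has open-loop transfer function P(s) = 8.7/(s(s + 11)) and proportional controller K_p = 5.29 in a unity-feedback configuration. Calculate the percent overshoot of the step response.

1.29%

Closed-loop characteristic equation: s² + 11s + 46.02 = 0, so ω_n = 6.784 rad/s and ζ = 11/(2·6.784) = 0.8107.
%OS = 100·exp(−πζ/√(1−ζ²)) = 100·exp(−π·0.8107/√0.3427) = 1.29%.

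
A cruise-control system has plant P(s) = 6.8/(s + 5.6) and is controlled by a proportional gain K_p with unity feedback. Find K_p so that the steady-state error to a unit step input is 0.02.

K_p = 40.4

For a type-0 loop with proportional control, e_ss = 1/(1 + K_p·P(0)).
P(0) = 1.214. Require 1/(1 + K_p·1.214) = 0.02, so 1 + 1.214·K_p = 50.
K_p = (50 − 1)/1.214 = 40.4.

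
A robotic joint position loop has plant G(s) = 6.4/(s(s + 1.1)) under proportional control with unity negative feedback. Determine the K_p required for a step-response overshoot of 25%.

From %OS = 100·exp(−πζ/√(1−ζ²)) = 25%, ζ = −ln(0.25)/√(π²+ln²(0.25)) = 0.4037.
Characteristic equation s² + 1.1s + 6.4K_p = 0 gives ζ = 1.1/(2√(6.4K_p)).
Setting ζ = 0.4037: √(6.4K_p) = 1.1/(2·0.4037) = 1.362, so K_p = 1.856/6.4 = 0.29.

K_p = 0.29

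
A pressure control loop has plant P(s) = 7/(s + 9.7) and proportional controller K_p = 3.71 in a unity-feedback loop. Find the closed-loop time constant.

Closed-loop transfer function: T(s) = K_p·P(s)/(1 + K_p·P(s)) = 25.97/(s + 9.7 + 25.97) = 25.97/(s + 35.67).
Time constant τ = 1/35.67 = 0.028 s.

τ = 0.028 s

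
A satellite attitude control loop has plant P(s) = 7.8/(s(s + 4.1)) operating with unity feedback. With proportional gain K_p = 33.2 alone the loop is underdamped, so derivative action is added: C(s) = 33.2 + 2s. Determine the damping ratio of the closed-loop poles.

Forward path: (33.2 + 2s)·7.8/(s(s+4.1)). The closed-loop characteristic equation is s² + (4.1 + 7.8·2)s + 7.8·33.2 = 0.
That is s² + 19.7s + 259 = 0, so ω_n = 16.09 rad/s and ζ = 19.7/(2·16.09) = 0.6121.

ζ = 0.612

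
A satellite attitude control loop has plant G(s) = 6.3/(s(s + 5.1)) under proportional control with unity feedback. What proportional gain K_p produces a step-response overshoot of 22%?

K_p = 5.48

From %OS = 100·exp(−πζ/√(1−ζ²)) = 22%, ζ = −ln(0.22)/√(π²+ln²(0.22)) = 0.4342.
Characteristic equation s² + 5.1s + 6.3K_p = 0 gives ζ = 5.1/(2√(6.3K_p)).
Setting ζ = 0.4342: √(6.3K_p) = 5.1/(2·0.4342) = 5.873, so K_p = 34.5/6.3 = 5.48.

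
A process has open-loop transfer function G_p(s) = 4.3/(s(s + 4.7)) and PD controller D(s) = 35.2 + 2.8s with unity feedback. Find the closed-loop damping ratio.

Forward path: (35.2 + 2.8s)·4.3/(s(s+4.7)). The closed-loop characteristic equation is s² + (4.7 + 4.3·2.8)s + 4.3·35.2 = 0.
That is s² + 16.74s + 151.4 = 0, so ω_n = 12.3 rad/s and ζ = 16.74/(2·12.3) = 0.6803.

ζ = 0.68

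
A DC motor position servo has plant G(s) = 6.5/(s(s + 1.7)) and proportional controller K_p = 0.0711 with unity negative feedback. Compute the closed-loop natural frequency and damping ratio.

ω_n = 0.68 rad/s, ζ = 1.25

With unity feedback the closed-loop characteristic equation is s² + 1.7s + 0.0711·6.5 = s² + 1.7s + 0.4621 = 0.
So ω_n² = 0.4621 ⇒ ω_n = 0.6798 rad/s, and ζ = 1.7/(2ω_n) = 1.25.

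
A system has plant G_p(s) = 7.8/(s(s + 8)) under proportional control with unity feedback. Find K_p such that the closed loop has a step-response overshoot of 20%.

K_p = 9.87

From %OS = 100·exp(−πζ/√(1−ζ²)) = 20%, ζ = −ln(0.2)/√(π²+ln²(0.2)) = 0.4559.
Characteristic equation s² + 8s + 7.8K_p = 0 gives ζ = 8/(2√(7.8K_p)).
Setting ζ = 0.4559: √(7.8K_p) = 8/(2·0.4559) = 8.773, so K_p = 76.96/7.8 = 9.87.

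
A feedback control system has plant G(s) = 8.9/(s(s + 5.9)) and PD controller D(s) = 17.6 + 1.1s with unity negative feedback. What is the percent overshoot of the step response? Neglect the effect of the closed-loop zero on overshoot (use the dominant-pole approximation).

Forward path: (17.6 + 1.1s)·8.9/(s(s+5.9)). The closed-loop characteristic equation is s² + (5.9 + 8.9·1.1)s + 8.9·17.6 = 0.
That is s² + 15.69s + 156.6 = 0, so ω_n = 12.52 rad/s and ζ = 15.69/(2·12.52) = 0.6268.
%OS = 100·exp(−πζ/√(1−ζ²)) = 7.99%.

7.99%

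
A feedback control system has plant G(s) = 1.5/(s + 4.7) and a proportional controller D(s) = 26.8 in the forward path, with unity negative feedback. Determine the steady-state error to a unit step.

0.105

The loop is type 0. Static position error constant K_pos = D(0)·G(0) = 26.8·0.3191 = 8.553.
Steady-state error to a unit step: e_ss = 1/(1+K_pos) = 1/9.553 = 0.105.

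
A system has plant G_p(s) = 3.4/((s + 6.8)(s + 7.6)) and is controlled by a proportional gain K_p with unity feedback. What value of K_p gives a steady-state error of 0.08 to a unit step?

K_p = 175

The loop is type 0, so e_ss(step) = 1/(1 + K_pos) with K_pos = K_p·G_p(0).
G_p(0) = 0.06579. Require 1/(1 + K_p·0.06579) = 0.08, so 1 + 0.06579·K_p = 12.5.
K_p = (12.5 − 1)/0.06579 = 175.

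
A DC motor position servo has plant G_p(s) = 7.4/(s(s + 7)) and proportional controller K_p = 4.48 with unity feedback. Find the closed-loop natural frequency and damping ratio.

ω_n = 5.76 rad/s, ζ = 0.608

The closed-loop denominator is s(s+7) + 4.48·7.4 = s² + 7s + 33.15.
Matching s² + 2ζω_n s + ω_n²: ω_n = √33.15 = 5.758 rad/s and 2ζω_n = 7, so ζ = 7/(2·5.758) = 0.608.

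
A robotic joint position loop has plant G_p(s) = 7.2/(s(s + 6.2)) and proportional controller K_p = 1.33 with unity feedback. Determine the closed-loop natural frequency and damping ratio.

With unity feedback the closed-loop characteristic equation is s² + 6.2s + 1.33·7.2 = s² + 6.2s + 9.576 = 0.
Matching s² + 2ζω_n s + ω_n²: ω_n = √9.576 = 3.095 rad/s and 2ζω_n = 6.2, so ζ = 6.2/(2·3.095) = 1.

ω_n = 3.09 rad/s, ζ = 1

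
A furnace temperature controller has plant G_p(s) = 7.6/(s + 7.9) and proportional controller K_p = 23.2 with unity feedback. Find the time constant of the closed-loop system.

τ = 0.00543 s

Closed-loop transfer function: T(s) = K_p·G_p(s)/(1 + K_p·G_p(s)) = 176.3/(s + 7.9 + 176.3) = 176.3/(s + 184.2).
Time constant τ = 1/184.2 = 0.00543 s.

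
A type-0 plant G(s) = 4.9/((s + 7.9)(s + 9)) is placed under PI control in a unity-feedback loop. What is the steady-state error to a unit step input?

The PI controller's integrator makes the forward path type 1, so e_ss to a step is zero.

0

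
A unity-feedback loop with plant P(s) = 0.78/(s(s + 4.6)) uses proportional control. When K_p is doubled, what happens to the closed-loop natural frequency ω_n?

increase

ω_n = √(0.78·K_p), which grows with K_p.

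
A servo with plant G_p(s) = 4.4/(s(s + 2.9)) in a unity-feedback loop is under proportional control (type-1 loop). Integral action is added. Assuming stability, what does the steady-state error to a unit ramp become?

0

The integrator raises the loop to type 2, so K_v → ∞ and e_ss to a ramp is zero.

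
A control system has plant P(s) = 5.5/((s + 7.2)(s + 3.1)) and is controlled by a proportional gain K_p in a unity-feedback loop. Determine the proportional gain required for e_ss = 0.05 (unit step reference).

The loop is type 0, so e_ss(step) = 1/(1 + K_pos) with K_pos = K_p·P(0).
P(0) = 0.2464. Require 1/(1 + K_p·0.2464) = 0.05, so 1 + 0.2464·K_p = 20.
K_p = (20 − 1)/0.2464 = 77.1.

K_p = 77.1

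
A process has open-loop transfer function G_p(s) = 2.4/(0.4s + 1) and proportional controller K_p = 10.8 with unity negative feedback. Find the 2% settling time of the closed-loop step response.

T_s ≈ 0.0594 s

Closed loop: T(s) = K_p·G_p/(1+K_p·G_p) = 25.92/(0.4s + 1 + 25.92), with pole at s = −(1 + 25.92)/0.4 = −67.3.
τ = 1/67.3 = 0.01486 s, so 2% settling time ≈ 4τ = 0.0594 s.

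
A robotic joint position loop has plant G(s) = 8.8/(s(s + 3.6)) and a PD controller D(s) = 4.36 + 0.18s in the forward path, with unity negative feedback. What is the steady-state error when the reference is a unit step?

The open loop D(s)G(s) has a pole at the origin (type 1), so the static position error constant is infinite and e_ss = 1/(1+∞) = 0.

0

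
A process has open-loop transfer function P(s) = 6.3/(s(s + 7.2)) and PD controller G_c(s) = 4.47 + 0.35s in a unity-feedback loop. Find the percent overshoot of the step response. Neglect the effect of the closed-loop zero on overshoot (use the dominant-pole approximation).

Forward path: (4.47 + 0.35s)·6.3/(s(s+7.2)). The closed-loop characteristic equation is s² + (7.2 + 6.3·0.35)s + 6.3·4.47 = 0.
That is s² + 9.405s + 28.16 = 0, so ω_n = 5.307 rad/s and ζ = 9.405/(2·5.307) = 0.8861.
%OS = 100·exp(−πζ/√(1−ζ²)) = 0.246%.

0.246%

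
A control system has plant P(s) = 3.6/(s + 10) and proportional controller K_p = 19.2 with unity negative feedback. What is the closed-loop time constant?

τ = 0.0126 s

Closed-loop transfer function: T(s) = K_p·P(s)/(1 + K_p·P(s)) = 69.12/(s + 10 + 69.12) = 69.12/(s + 79.12).
Time constant τ = 1/79.12 = 0.0126 s.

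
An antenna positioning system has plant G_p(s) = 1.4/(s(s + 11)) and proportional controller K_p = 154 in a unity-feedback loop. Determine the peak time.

T_p = 0.231 s

The closed-loop denominator s² + 11s + 215.6 gives ω_n = √215.6 = 14.68 and ζ = 11/(2ω_n) = 0.3746.
Damped frequency ω_d = ω_n√(1−ζ²) = 13.61 rad/s, so peak time T_p = π/ω_d = 0.231 s.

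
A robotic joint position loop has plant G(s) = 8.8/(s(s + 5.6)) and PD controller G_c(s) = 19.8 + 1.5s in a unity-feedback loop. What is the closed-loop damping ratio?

ζ = 0.712

Forward path: (19.8 + 1.5s)·8.8/(s(s+5.6)). The closed-loop characteristic equation is s² + (5.6 + 8.8·1.5)s + 8.8·19.8 = 0.
That is s² + 18.8s + 174.2 = 0, so ω_n = 13.2 rad/s and ζ = 18.8/(2·13.2) = 0.7121.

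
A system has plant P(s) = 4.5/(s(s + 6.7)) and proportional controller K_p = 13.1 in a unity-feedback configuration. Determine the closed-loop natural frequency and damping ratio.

ω_n = 7.68 rad/s, ζ = 0.436

With unity feedback the closed-loop characteristic equation is s² + 6.7s + 13.1·4.5 = s² + 6.7s + 58.95 = 0.
Matching s² + 2ζω_n s + ω_n²: ω_n = √58.95 = 7.678 rad/s and 2ζω_n = 6.7, so ζ = 6.7/(2·7.678) = 0.436.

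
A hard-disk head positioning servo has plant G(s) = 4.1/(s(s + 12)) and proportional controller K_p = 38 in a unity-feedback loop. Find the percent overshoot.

The closed-loop denominator s² + 12s + 155.8 gives ω_n = √155.8 = 12.48 and ζ = 12/(2ω_n) = 0.4807.
%OS = 100·exp(−πζ/√(1−ζ²)) = 100·exp(−π·0.4807/√0.7689) = 17.9%.

17.9%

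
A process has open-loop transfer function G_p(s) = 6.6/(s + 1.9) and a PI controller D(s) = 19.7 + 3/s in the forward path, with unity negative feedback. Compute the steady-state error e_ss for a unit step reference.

The open loop D(s)G_p(s) has a pole at the origin (type 1), so the static position error constant is infinite and e_ss = 1/(1+∞) = 0.

0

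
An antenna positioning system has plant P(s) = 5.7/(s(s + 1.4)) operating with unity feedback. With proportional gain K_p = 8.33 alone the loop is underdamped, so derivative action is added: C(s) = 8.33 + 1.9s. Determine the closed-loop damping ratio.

Forward path: (8.33 + 1.9s)·5.7/(s(s+1.4)). The closed-loop characteristic equation is s² + (1.4 + 5.7·1.9)s + 5.7·8.33 = 0.
That is s² + 12.23s + 47.48 = 0, so ω_n = 6.891 rad/s and ζ = 12.23/(2·6.891) = 0.8874.

ζ = 0.887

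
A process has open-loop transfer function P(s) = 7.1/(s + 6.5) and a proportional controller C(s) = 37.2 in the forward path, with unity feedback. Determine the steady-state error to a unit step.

The loop is type 0. Static position error constant K_pos = C(0)·P(0) = 37.2·1.092 = 40.63.
Steady-state error to a unit step: e_ss = 1/(1+K_pos) = 1/41.63 = 0.024.

0.024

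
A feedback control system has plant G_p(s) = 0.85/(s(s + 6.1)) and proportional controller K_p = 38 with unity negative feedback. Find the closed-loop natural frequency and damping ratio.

1 + K_p·G_p(s) = 0 gives s² + 6.1s + 32.3 = 0.
So ω_n² = 32.3 ⇒ ω_n = 5.683 rad/s, and ζ = 6.1/(2ω_n) = 0.537.

ω_n = 5.68 rad/s, ζ = 0.537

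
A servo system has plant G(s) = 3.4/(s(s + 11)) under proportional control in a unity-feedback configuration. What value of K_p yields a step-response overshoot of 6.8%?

K_p = 21

From %OS = 100·exp(−πζ/√(1−ζ²)) = 6.8%, ζ = −ln(0.068)/√(π²+ln²(0.068)) = 0.6502.
Characteristic equation s² + 11s + 3.4K_p = 0 gives ζ = 11/(2√(3.4K_p)).
Setting ζ = 0.6502: √(3.4K_p) = 11/(2·0.6502) = 8.459, so K_p = 71.56/3.4 = 21.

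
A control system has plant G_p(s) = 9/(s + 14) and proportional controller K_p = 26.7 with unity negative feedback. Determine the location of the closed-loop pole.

s = -254.3

Closed-loop transfer function: T(s) = K_p·G_p(s)/(1 + K_p·G_p(s)) = 240.3/(s + 14 + 240.3) = 240.3/(s + 254.3).
The closed-loop pole is at s = −254.3.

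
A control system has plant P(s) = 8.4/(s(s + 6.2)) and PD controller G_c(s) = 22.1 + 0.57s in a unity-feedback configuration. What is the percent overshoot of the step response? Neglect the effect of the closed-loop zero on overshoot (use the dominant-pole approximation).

Forward path: (22.1 + 0.57s)·8.4/(s(s+6.2)). The closed-loop characteristic equation is s² + (6.2 + 8.4·0.57)s + 8.4·22.1 = 0.
That is s² + 10.99s + 185.6 = 0, so ω_n = 13.62 rad/s and ζ = 10.99/(2·13.62) = 0.4032.
%OS = 100·exp(−πζ/√(1−ζ²)) = 25%.

25%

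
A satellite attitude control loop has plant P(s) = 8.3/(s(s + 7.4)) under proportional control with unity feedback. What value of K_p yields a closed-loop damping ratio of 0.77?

K_p = 2.78

Closed-loop characteristic equation: s² + 7.4s + K_p·8.3 = 0.
So ω_n = √(8.3K_p) and 2ζω_n = 7.4, giving ζ = 7.4/(2√(8.3K_p)).
Setting ζ = 0.77: √(8.3K_p) = 7.4/(2·0.77) = 4.805, so K_p = 23.09/8.3 = 2.78.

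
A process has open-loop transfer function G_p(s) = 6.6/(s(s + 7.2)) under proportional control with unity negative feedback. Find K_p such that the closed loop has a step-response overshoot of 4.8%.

From %OS = 100·exp(−πζ/√(1−ζ²)) = 4.8%, ζ = −ln(0.048)/√(π²+ln²(0.048)) = 0.695.
Characteristic equation s² + 7.2s + 6.6K_p = 0 gives ζ = 7.2/(2√(6.6K_p)).
Setting ζ = 0.695: √(6.6K_p) = 7.2/(2·0.695) = 5.18, so K_p = 26.83/6.6 = 4.07.

K_p = 4.07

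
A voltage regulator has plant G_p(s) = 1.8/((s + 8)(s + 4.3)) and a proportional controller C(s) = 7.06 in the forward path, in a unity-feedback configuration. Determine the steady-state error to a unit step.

The loop is type 0. Static position error constant K_pos = C(0)·G_p(0) = 7.06·0.05233 = 0.3694.
Steady-state error to a unit step: e_ss = 1/(1+K_pos) = 1/1.369 = 0.73.

0.73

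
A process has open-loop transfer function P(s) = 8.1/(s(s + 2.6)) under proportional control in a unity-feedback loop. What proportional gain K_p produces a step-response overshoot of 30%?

K_p = 1.63

From %OS = 100·exp(−πζ/√(1−ζ²)) = 30%, ζ = −ln(0.3)/√(π²+ln²(0.3)) = 0.3579.
Characteristic equation s² + 2.6s + 8.1K_p = 0 gives ζ = 2.6/(2√(8.1K_p)).
Setting ζ = 0.3579: √(8.1K_p) = 2.6/(2·0.3579) = 3.633, so K_p = 13.2/8.1 = 1.63.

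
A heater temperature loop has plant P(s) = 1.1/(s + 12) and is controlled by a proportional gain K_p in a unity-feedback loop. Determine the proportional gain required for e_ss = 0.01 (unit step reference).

For a type-0 loop with proportional control, e_ss = 1/(1 + K_p·P(0)).
P(0) = 0.09167. Require 1/(1 + K_p·0.09167) = 0.01, so 1 + 0.09167·K_p = 100.
K_p = (100 − 1)/0.09167 = 1080.

K_p = 1080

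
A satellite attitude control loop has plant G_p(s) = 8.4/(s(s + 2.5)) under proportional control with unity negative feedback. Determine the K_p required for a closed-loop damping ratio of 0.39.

Closed-loop characteristic equation: s² + 2.5s + K_p·8.4 = 0.
So ω_n = √(8.4K_p) and 2ζω_n = 2.5, giving ζ = 2.5/(2√(8.4K_p)).
Setting ζ = 0.39: √(8.4K_p) = 2.5/(2·0.39) = 3.205, so K_p = 10.27/8.4 = 1.22.

K_p = 1.22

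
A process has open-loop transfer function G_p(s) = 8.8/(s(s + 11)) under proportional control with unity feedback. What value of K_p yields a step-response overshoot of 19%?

K_p = 15.7

From %OS = 100·exp(−πζ/√(1−ζ²)) = 19%, ζ = −ln(0.19)/√(π²+ln²(0.19)) = 0.4673.
Characteristic equation s² + 11s + 8.8K_p = 0 gives ζ = 11/(2√(8.8K_p)).
Setting ζ = 0.4673: √(8.8K_p) = 11/(2·0.4673) = 11.77, so K_p = 138.5/8.8 = 15.7.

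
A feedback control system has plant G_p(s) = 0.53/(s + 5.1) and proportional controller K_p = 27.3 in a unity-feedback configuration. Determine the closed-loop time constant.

Closed-loop transfer function: T(s) = K_p·G_p(s)/(1 + K_p·G_p(s)) = 14.47/(s + 5.1 + 14.47) = 14.47/(s + 19.57).
Time constant τ = 1/19.57 = 0.0511 s.

τ = 0.0511 s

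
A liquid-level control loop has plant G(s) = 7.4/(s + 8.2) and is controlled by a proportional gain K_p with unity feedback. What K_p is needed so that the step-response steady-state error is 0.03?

For a type-0 loop with proportional control, e_ss = 1/(1 + K_p·G(0)).
G(0) = 0.9024. Require 1/(1 + K_p·0.9024) = 0.03, so 1 + 0.9024·K_p = 33.33.
K_p = (33.33 − 1)/0.9024 = 35.8.

K_p = 35.8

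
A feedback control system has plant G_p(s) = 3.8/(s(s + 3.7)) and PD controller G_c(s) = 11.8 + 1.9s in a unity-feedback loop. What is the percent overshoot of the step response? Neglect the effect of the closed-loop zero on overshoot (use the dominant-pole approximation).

Forward path: (11.8 + 1.9s)·3.8/(s(s+3.7)). The closed-loop characteristic equation is s² + (3.7 + 3.8·1.9)s + 3.8·11.8 = 0.
That is s² + 10.92s + 44.84 = 0, so ω_n = 6.696 rad/s and ζ = 10.92/(2·6.696) = 0.8154.
%OS = 100·exp(−πζ/√(1−ζ²)) = 1.2%.

1.2%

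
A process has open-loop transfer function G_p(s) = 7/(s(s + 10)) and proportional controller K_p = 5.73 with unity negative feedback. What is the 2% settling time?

T_s ≈ 0.8 s

From 1 + K_pG_p(s) = 0: s² + 10s + 40.11 = 0 ⇒ ω_n = 6.333, ζ = 0.7895.
2% settling time T_s ≈ 4/(ζω_n) = 4/5 = 0.8 s.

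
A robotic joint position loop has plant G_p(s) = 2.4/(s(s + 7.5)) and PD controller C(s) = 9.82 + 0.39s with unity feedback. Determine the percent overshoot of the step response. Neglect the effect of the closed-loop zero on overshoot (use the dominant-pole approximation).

Forward path: (9.82 + 0.39s)·2.4/(s(s+7.5)). The closed-loop characteristic equation is s² + (7.5 + 2.4·0.39)s + 2.4·9.82 = 0.
That is s² + 8.436s + 23.57 = 0, so ω_n = 4.855 rad/s and ζ = 8.436/(2·4.855) = 0.8689.
%OS = 100·exp(−πζ/√(1−ζ²)) = 0.403%.

0.403%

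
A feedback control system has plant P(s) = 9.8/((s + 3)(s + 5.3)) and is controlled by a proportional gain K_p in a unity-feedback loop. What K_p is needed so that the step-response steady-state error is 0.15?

For a type-0 loop with proportional control, e_ss = 1/(1 + K_p·P(0)).
P(0) = 0.6164. Require 1/(1 + K_p·0.6164) = 0.15, so 1 + 0.6164·K_p = 6.667.
K_p = (6.667 − 1)/0.6164 = 9.19.

K_p = 9.19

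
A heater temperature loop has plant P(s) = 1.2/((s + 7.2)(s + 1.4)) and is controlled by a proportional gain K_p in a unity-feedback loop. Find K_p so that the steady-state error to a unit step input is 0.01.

Steady-state error for a unit step on this type-0 loop is 1/(1 + K_p·P(0)).
P(0) = 0.119. Require 1/(1 + K_p·0.119) = 0.01, so 1 + 0.119·K_p = 100.
K_p = (100 − 1)/0.119 = 832.

K_p = 832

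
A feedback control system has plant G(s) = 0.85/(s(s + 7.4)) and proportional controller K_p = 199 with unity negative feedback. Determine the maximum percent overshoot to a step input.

39.4%

From 1 + K_pG(s) = 0: s² + 7.4s + 169.2 = 0 ⇒ ω_n = 13.01, ζ = 0.2845.
%OS = 100·exp(−πζ/√(1−ζ²)) = 100·exp(−π·0.2845/√0.9191) = 39.4%.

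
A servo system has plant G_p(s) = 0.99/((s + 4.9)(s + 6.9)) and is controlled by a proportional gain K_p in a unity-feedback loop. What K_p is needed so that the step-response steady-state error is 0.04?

The loop is type 0, so e_ss(step) = 1/(1 + K_pos) with K_pos = K_p·G_p(0).
G_p(0) = 0.02928. Require 1/(1 + K_p·0.02928) = 0.04, so 1 + 0.02928·K_p = 25.
K_p = (25 − 1)/0.02928 = 820.

K_p = 820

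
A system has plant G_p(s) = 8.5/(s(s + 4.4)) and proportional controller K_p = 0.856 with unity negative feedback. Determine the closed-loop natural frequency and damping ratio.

With unity feedback the closed-loop characteristic equation is s² + 4.4s + 0.856·8.5 = s² + 4.4s + 7.276 = 0.
So ω_n² = 7.276 ⇒ ω_n = 2.697 rad/s, and ζ = 4.4/(2ω_n) = 0.816.

ω_n = 2.7 rad/s, ζ = 0.816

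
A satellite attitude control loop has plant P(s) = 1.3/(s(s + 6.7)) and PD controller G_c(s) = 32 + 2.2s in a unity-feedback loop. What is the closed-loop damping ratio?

ζ = 0.741

Forward path: (32 + 2.2s)·1.3/(s(s+6.7)). The closed-loop characteristic equation is s² + (6.7 + 1.3·2.2)s + 1.3·32 = 0.
That is s² + 9.56s + 41.6 = 0, so ω_n = 6.45 rad/s and ζ = 9.56/(2·6.45) = 0.7411.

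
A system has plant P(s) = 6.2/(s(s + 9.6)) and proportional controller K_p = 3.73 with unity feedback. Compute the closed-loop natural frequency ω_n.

ω_n = 4.81 rad/s

With unity feedback the closed-loop characteristic equation is s² + 9.6s + 3.73·6.2 = s² + 9.6s + 23.13 = 0.
So ω_n² = 23.13 ⇒ ω_n = 4.809 rad/s, and ζ = 9.6/(2ω_n) = 0.998.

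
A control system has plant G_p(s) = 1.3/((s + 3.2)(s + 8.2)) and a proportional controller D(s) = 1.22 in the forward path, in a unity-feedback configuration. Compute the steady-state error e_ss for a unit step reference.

The loop is type 0. Static position error constant K_pos = D(0)·G_p(0) = 1.22·0.04954 = 0.06044.
Steady-state error to a unit step: e_ss = 1/(1+K_pos) = 1/1.06 = 0.943.

0.943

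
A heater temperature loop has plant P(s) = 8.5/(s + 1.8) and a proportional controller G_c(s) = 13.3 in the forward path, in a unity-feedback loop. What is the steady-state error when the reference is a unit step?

0.0157

The loop is type 0. Static position error constant K_pos = G_c(0)·P(0) = 13.3·4.722 = 62.81.
Steady-state error to a unit step: e_ss = 1/(1+K_pos) = 1/63.81 = 0.0157.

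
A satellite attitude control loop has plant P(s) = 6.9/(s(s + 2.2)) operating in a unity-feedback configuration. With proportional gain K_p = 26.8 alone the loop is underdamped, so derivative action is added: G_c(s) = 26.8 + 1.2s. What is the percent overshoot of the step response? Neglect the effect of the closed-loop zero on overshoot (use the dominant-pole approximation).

26.9%

Forward path: (26.8 + 1.2s)·6.9/(s(s+2.2)). The closed-loop characteristic equation is s² + (2.2 + 6.9·1.2)s + 6.9·26.8 = 0.
That is s² + 10.48s + 184.9 = 0, so ω_n = 13.6 rad/s and ζ = 10.48/(2·13.6) = 0.3853.
%OS = 100·exp(−πζ/√(1−ζ²)) = 26.9%.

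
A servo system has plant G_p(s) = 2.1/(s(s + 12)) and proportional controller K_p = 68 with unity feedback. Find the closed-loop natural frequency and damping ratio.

The closed-loop denominator is s(s+12) + 68·2.1 = s² + 12s + 142.8.
So ω_n² = 142.8 ⇒ ω_n = 11.95 rad/s, and ζ = 12/(2ω_n) = 0.502.

ω_n = 11.9 rad/s, ζ = 0.502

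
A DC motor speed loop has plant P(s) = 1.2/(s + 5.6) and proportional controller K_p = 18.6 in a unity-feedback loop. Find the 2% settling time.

Closed-loop transfer function: T(s) = K_p·P(s)/(1 + K_p·P(s)) = 22.32/(s + 5.6 + 22.32) = 22.32/(s + 27.92).
Time constant τ = 1/27.92 = 0.03582 s, so the 2% settling time is about 4τ = 0.143 s.

T_s ≈ 0.143 s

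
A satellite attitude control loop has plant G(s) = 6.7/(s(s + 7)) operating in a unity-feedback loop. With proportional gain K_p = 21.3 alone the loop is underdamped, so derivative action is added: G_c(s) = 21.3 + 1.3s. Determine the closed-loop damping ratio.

ζ = 0.658

Forward path: (21.3 + 1.3s)·6.7/(s(s+7)). The closed-loop characteristic equation is s² + (7 + 6.7·1.3)s + 6.7·21.3 = 0.
That is s² + 15.71s + 142.7 = 0, so ω_n = 11.95 rad/s and ζ = 15.71/(2·11.95) = 0.6575.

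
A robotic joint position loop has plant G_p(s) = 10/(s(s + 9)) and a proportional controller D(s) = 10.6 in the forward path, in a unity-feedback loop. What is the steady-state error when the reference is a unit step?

0

The open loop D(s)G_p(s) has a pole at the origin (type 1), so the static position error constant is infinite and e_ss = 1/(1+∞) = 0.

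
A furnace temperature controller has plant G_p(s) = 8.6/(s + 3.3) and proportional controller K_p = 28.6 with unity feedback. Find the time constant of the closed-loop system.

τ = 0.00401 s

Closed-loop transfer function: T(s) = K_p·G_p(s)/(1 + K_p·G_p(s)) = 246/(s + 3.3 + 246) = 246/(s + 249.3).
Time constant τ = 1/249.3 = 0.00401 s.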